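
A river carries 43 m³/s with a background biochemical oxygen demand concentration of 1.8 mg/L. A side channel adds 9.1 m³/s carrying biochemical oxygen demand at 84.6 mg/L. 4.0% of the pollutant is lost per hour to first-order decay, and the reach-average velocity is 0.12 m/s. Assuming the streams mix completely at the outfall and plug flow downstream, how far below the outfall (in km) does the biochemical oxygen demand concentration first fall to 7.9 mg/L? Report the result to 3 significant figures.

7.64 km

Mass balance: C = (43.00·1.800 + 9.100·84.60) / 52.10 = 847.3/52.10 = 16.26 mg/L.
4.0%/h lost → k = −ln(1 − 0.04) = 0.04082 h⁻¹.
Set 16.26·exp(−k·t) = 7.9 → t = ln(16.26/7.9)/k = 63670 s = 17.69 h.
Distance = v·t = 0.12·63670 = 7640 m = 7.640 km.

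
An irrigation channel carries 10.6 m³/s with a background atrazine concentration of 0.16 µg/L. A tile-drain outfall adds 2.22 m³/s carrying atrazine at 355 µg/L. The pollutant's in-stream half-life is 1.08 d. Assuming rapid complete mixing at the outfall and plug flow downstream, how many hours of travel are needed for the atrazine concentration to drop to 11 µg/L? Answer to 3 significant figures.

Mass balance: C = (10.60·0.1600 + 2.220·355.0) / 12.82 = 789.8/12.82 = 61.61 µg/L.
Half-life 1.08 d → k = ln 2 / 1.08 = 0.6418 d⁻¹.
61.61·exp(−k·t) = 11 → t = ln(61.61/11)/k = 231900 s = 64.43 h.

64.4 h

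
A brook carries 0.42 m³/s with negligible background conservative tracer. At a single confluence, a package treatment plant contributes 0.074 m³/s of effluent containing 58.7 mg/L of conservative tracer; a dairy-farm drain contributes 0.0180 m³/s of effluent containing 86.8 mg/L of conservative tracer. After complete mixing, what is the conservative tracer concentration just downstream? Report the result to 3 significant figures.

Mass balance: C = (0.4200·0 + 0.07400·58.70 + 0.01800·86.80) / 0.5120 = 5.906/0.5120 = 11.54 mg/L.

11.5 mg/L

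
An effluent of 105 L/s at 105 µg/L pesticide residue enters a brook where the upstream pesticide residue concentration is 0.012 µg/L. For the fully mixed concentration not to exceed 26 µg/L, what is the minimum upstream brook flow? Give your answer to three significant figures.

Set C_mix = 26: (Q·0.01200 + 105.0·105.0) / (Q + 105.0) = 26
→ Q = 105.0·(105.0 − 26)/(26 − 0.01200) = 319.2 L/s.

319 L/s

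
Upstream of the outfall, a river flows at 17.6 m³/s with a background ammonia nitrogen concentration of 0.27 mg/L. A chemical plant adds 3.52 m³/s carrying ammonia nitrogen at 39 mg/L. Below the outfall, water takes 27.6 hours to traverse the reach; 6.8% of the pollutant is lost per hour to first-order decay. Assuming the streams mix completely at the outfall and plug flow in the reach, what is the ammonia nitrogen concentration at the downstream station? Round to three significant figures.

0.963 mg/L

Conservation of mass: C = (17.60·0.2700 + 3.520·39.00) / 21.12 = 142.0/21.12 = 6.725 mg/L.
6.8%/h lost → k = −ln(1 − 0.068) = 0.07042 h⁻¹.
Applying C = C₀e^(−kt): 6.725 × 0.1432 = 0.9629 mg/L.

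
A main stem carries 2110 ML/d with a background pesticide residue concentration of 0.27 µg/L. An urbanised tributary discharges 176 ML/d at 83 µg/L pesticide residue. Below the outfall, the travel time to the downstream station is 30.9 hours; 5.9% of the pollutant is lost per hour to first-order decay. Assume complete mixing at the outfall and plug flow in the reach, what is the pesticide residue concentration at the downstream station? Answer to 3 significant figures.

1.01 µg/L

After mixing, C = (2110·0.2700 + 176.0·83.00) / 2286 = 15180/2286 = 6.639 µg/L.
5.9%/h lost → k = −ln(1 − 0.059) = 0.06081 h⁻¹.
After decay, C = 6.639 × e^(−kt) = 6.639 × 0.1527 = 1.014 µg/L.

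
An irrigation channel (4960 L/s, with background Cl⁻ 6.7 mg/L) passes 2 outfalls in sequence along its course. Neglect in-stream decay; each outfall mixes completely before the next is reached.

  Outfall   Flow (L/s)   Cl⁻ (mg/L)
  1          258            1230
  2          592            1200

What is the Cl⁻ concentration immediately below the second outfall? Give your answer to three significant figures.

Outfall 1: combined Q = 5218 L/s; C = (4960·6.700 + 258.0·1230)/5218 = 67.19 mg/L.
Outfall 2: combined Q = 5810 L/s; C = (5218·67.19 + 592.0·1200)/5810 = 182.6 mg/L.

183 mg/L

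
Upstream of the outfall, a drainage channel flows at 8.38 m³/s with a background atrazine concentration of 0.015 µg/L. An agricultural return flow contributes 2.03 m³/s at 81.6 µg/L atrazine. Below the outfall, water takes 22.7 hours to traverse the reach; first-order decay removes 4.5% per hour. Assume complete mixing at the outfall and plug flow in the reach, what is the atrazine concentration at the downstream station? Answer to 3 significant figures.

5.60 µg/L

Mass balance: C = (8.380·0.01500 + 2.030·81.60) / 10.41 = 165.8/10.41 = 15.92 µg/L.
4.5%/h lost → k = −ln(1 − 0.045) = 0.04604 h⁻¹.
Applying C = C₀e^(−kt): 15.92 × 0.3516 = 5.599 µg/L.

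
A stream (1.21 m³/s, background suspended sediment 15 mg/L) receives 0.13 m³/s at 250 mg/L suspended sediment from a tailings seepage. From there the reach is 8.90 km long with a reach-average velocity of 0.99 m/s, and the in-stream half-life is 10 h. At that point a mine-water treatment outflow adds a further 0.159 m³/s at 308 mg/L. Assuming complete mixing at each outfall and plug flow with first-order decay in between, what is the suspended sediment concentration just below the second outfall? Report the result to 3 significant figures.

61.1 mg/L

Conservation of mass: C = (1.210·15.00 + 0.1300·250.0) / 1.340 = 50.65/1.340 = 37.80 mg/L; combined flow 1.340 m³/s.
Travel time t = 8.90·1000 / 0.99 = 8990 s = 2.497 h.
Half-life 10 h → k = ln 2 / 10 = 0.06931 h⁻¹ = 1.664 d⁻¹.
After decay, C = 37.80 × e^(−kt) = 37.80 × 0.8411 = 31.79 mg/L.
At the second outfall, C = (1.340·31.79 + 0.1590·308.0) / (1.340 + 0.1590) = 61.09 mg/L.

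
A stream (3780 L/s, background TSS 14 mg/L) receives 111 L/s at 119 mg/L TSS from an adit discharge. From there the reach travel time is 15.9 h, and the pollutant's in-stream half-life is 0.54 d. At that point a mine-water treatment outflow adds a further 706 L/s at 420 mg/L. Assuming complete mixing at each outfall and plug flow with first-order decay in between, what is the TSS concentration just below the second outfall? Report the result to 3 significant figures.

70.6 mg/L

After mixing, C = (3780·14.00 + 111.0·119.0) / 3891 = 66130/3891 = 17.00 mg/L; combined flow 3891 L/s.
Half-life 0.54 d → k = ln 2 / 0.54 = 1.284 d⁻¹.
After decay, C = 17.00 × e^(−kt) = 17.00 × 0.4272 = 7.261 mg/L.
Second outfall: C = (3891·7.261 + 706.0·420.0)/4597 = 70.65 mg/L.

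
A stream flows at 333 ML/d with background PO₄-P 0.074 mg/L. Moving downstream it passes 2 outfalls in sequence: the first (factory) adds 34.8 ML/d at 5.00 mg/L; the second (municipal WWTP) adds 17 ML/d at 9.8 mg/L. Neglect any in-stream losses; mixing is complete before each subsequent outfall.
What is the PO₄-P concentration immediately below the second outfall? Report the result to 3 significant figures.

After outfall 1: Q = 333.0 + 34.80 = 367.8 ML/d; C = (333.0·0.07400 + 34.80·5.000)/367.8 = 0.5401 mg/L.
After outfall 2: Q = 367.8 + 17.00 = 384.8 ML/d; C = (367.8·0.5401 + 17.00·9.800)/384.8 = 0.9492 mg/L.

0.949 mg/L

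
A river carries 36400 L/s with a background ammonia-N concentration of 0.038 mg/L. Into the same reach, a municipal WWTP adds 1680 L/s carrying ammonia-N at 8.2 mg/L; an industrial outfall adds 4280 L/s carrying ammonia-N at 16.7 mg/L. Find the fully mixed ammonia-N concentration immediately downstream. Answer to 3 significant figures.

2.05 mg/L

After mixing, C = (36400·0.03800 + 1680·8.200 + 4280·16.70) / 42360 = 86640/42360 = 2.045 mg/L.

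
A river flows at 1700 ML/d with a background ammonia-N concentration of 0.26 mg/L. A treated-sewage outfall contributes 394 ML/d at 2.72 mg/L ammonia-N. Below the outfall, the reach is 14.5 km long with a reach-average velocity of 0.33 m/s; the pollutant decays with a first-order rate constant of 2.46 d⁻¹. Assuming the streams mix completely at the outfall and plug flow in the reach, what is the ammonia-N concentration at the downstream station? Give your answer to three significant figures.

Conservation of mass: C = (1700·0.2600 + 394.0·2.720) / 2094 = 1514/2094 = 0.7229 mg/L.
Travel time t = 14.5·1000 / 0.33 = 43940 s = 12.21 h.
After decay, C = 0.7229 × e^(−kt) = 0.7229 × 0.2862 = 0.2069 mg/L.

0.207 mg/L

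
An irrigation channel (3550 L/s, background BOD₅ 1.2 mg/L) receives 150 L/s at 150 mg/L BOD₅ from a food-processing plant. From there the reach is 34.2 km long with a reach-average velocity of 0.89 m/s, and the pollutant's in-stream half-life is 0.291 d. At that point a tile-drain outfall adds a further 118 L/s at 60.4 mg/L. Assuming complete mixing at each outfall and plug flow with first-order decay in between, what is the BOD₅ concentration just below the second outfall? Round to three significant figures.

After mixing, C = (3550·1.200 + 150.0·150.0) / 3700 = 26760/3700 = 7.232 mg/L; combined flow 3700 L/s.
Travel time t = 34.2·1000 / 0.89 = 38430 s = 10.67 h.
Half-life 0.291 d → k = ln 2 / 0.291 = 2.382 d⁻¹.
First-order decay: C = 7.232·exp(−k·t) = 7.232·0.3467 = 2.507 mg/L.
Second outfall: C = (3700·2.507 + 118.0·60.40)/3818 = 4.297 mg/L.

4.30 mg/L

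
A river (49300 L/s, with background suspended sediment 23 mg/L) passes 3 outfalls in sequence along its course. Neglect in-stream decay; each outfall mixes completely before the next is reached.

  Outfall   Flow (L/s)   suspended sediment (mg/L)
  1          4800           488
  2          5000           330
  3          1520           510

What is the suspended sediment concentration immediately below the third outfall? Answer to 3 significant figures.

After outfall 1: Q = 49300 + 4800 = 54100 L/s; C = (49300·23.00 + 4800·488.0)/54100 = 64.26 mg/L.
After outfall 2: Q = 54100 + 5000 = 59100 L/s; C = (54100·64.26 + 5000·330.0)/59100 = 86.74 mg/L.
After outfall 3: Q = 59100 + 1520 = 60620 L/s; C = (59100·86.74 + 1520·510.0)/60620 = 97.35 mg/L.

97.4 mg/L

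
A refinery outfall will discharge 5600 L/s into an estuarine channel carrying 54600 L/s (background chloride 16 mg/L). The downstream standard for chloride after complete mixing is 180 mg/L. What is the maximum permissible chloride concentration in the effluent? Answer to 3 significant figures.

1780 mg/L

At the limit, (Qr·Cr + Qe·Cₑ)/(Qr + Qe) = 180:
Cₑ = (60200·180 − 54600·16.00) / 5600 = 1779 mg/L.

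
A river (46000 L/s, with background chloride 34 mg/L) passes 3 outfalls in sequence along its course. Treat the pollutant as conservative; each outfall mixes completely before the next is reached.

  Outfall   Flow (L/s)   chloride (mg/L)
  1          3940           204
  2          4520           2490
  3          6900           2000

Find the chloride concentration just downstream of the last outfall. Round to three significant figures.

Below outfall 1: Q → 49940 L/s, C = (46000·34.00 + 3940·204.0)/49940 = 47.41 mg/L.
Below outfall 2: Q → 54460 L/s, C = (49940·47.41 + 4520·2490)/54460 = 250.1 mg/L.
Below outfall 3: Q → 61360 L/s, C = (54460·250.1 + 6900·2000)/61360 = 446.9 mg/L.

447 mg/L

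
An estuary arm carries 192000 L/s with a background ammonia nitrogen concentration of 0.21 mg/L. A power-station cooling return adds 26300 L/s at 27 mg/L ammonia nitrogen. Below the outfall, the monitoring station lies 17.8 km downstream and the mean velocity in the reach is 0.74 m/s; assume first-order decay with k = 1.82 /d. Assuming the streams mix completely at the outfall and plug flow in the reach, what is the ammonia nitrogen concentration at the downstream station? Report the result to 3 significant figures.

2.07 mg/L

Mass balance: C = (192000·0.2100 + 26300·27.00) / 218300 = 750400/218300 = 3.438 mg/L.
Travel time t = 17.8·1000 / 0.74 = 24050 s = 6.682 h.
After decay, C = 3.438 × e^(−kt) = 3.438 × 0.6025 = 2.071 mg/L.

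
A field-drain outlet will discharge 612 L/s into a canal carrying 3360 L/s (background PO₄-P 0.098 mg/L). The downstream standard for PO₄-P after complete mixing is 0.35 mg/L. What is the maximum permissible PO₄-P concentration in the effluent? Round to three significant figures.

At the limit, (Qr·Cr + Qe·Cₑ)/(Qr + Qe) = 0.35:
Cₑ = (3972·0.35 − 3360·0.09800) / 612.0 = 1.734 mg/L.

1.73 mg/L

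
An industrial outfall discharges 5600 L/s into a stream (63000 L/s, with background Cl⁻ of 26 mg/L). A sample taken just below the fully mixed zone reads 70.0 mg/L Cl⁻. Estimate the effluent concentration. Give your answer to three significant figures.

Mass balance: 63000·26.00 + 5600·Cₑ = 68600·70.00
→ Cₑ = (68600·70.00 − 63000·26.00) / 5600 = 565.0 mg/L.

565 mg/L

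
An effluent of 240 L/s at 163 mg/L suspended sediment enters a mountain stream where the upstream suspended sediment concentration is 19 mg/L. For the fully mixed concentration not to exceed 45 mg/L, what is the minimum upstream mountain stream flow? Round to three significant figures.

1090 L/s

Set C_mix = 45: (Q·19.00 + 240.0·163.0) / (Q + 240.0) = 45
→ Q = 240.0·(163.0 − 45)/(45 − 19.00) = 1089 L/s.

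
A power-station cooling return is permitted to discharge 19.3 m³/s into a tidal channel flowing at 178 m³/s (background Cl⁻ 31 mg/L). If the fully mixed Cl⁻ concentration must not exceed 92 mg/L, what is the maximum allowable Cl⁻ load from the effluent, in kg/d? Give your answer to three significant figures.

1090000 kg/d

Mass balance at the limit: 178.0·31.00 + 19.30·Cₑ = 197.3·92 → Cₑ = 654.6 mg/L.
Load = 19.30 m³/s × 654.6 g/m³ × 86 400 s/d = 1092000 kg/d.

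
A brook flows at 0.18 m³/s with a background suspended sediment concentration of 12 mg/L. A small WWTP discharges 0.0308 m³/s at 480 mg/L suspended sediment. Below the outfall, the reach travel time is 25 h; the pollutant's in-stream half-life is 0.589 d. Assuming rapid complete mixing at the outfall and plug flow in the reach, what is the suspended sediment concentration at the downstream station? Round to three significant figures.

Conservation of mass: C = (0.1800·12.00 + 0.03080·480.0) / 0.2108 = 16.94/0.2108 = 80.38 mg/L.
Half-life 0.589 d → k = ln 2 / 0.589 = 1.177 d⁻¹.
After decay, C = 80.38 × e^(−kt) = 80.38 × 0.2935 = 23.59 mg/L.

23.6 mg/L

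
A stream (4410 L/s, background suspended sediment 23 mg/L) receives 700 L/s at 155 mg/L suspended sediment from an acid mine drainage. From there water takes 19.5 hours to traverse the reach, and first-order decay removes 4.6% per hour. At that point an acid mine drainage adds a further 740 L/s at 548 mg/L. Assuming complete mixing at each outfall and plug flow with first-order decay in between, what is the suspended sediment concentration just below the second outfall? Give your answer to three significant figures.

Conservation of mass: C = (4410·23.00 + 700.0·155.0) / 5110 = 209900/5110 = 41.08 mg/L; combined flow 5110 L/s.
4.6%/h lost → k = −ln(1 − 0.046) = 0.04709 h⁻¹.
Applying C = C₀e^(−kt): 41.08 × 0.3992 = 16.40 mg/L.
Second outfall: C = (5110·16.40 + 740.0·548.0)/5850 = 83.65 mg/L.

83.6 mg/L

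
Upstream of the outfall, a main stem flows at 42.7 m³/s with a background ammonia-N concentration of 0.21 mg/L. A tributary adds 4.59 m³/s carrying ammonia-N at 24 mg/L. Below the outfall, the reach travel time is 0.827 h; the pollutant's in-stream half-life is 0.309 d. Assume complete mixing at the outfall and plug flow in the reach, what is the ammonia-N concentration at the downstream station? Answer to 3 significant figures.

2.33 mg/L

Flow-weighted average: C = (42.70·0.2100 + 4.590·24.00) / 47.29 = 119.1/47.29 = 2.519 mg/L.
Half-life 0.309 d → k = ln 2 / 0.309 = 2.243 d⁻¹.
After decay, C = 2.519 × e^(−kt) = 2.519 × 0.9256 = 2.332 mg/L.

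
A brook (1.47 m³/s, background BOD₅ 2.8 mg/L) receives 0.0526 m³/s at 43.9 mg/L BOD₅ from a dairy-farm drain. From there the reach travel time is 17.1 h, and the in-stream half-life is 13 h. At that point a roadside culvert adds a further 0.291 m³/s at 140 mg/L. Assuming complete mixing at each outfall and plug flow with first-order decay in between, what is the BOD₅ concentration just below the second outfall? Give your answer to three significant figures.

23.9 mg/L

Mass balance: C = (1.470·2.800 + 0.05260·43.90) / 1.523 = 6.425/1.523 = 4.220 mg/L; combined flow 1.523 m³/s.
Half-life 13 h → k = ln 2 / 13 = 0.05332 h⁻¹ = 1.280 d⁻¹.
After decay, C = 4.220 × e^(−kt) = 4.220 × 0.4018 = 1.696 mg/L.
At the second outfall, C = (1.523·1.696 + 0.2910·140.0) / (1.523 + 0.2910) = 23.89 mg/L.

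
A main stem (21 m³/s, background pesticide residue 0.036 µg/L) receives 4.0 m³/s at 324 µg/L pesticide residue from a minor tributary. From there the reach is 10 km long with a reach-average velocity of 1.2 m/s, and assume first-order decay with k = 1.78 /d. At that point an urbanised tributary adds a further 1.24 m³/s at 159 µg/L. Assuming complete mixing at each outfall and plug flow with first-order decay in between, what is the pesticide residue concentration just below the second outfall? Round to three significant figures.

49.1 µg/L

Mass balance: C = (21.00·0.03600 + 4.000·324.0) / 25.00 = 1297/25.00 = 51.87 µg/L; combined flow 25.00 m³/s.
Travel time t = 10·1000 / 1.2 = 8333 s = 2.315 h.
Decay over the reach: 51.87·exp(−kt) = 51.87·0.8422 = 43.69 µg/L.
At the second outfall, C = (25.00·43.69 + 1.240·159.0) / (25.00 + 1.240) = 49.14 µg/L.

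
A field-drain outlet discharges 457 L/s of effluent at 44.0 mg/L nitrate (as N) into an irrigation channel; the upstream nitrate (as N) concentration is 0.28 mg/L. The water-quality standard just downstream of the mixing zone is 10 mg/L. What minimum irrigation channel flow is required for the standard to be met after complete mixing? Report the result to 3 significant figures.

1600 L/s

Set C_mix = 10: (Q·0.2800 + 457.0·44.00) / (Q + 457.0) = 10
→ Q = 457.0·(44.00 − 10)/(10 − 0.2800) = 1599 L/s.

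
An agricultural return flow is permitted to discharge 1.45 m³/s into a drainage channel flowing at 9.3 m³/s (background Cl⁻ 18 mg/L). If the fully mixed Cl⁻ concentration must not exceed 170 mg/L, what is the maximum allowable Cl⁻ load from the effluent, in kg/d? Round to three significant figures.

143000 kg/d

Mass balance at the limit: 9.300·18.00 + 1.450·Cₑ = 10.75·170 → Cₑ = 1145 mg/L.
Load = 1.450 m³/s × 1145 g/m³ × 86 400 s/d = 143400 kg/d.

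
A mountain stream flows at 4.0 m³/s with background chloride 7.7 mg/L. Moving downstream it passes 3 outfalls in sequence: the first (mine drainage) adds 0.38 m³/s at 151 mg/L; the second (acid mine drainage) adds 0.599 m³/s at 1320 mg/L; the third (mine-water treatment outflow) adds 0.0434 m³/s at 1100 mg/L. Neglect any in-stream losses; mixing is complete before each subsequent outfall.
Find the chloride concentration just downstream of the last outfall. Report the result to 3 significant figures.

Outfall 1: combined Q = 4.380 m³/s; C = (4.000·7.700 + 0.3800·151.0)/4.380 = 20.13 mg/L.
Outfall 2: combined Q = 4.979 m³/s; C = (4.380·20.13 + 0.5990·1320)/4.979 = 176.5 mg/L.
Outfall 3: combined Q = 5.022 m³/s; C = (4.979·176.5 + 0.04340·1100)/5.022 = 184.5 mg/L.

184 mg/L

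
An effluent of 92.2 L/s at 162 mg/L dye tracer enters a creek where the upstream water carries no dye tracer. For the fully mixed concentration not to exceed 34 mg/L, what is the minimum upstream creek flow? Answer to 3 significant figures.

347 L/s

Set C_mix = 34: (Q·0 + 92.20·162.0) / (Q + 92.20) = 34
→ Q = 92.20·(162.0 − 34)/(34 − 0) = 347.1 L/s.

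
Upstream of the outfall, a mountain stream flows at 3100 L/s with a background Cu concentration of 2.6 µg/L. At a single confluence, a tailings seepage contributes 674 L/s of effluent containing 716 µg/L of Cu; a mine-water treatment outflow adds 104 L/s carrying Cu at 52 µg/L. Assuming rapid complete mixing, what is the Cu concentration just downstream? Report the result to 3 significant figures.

128 µg/L

Mass balance: C = (3100·2.600 + 674.0·716.0 + 104.0·52.00) / 3878 = 496100/3878 = 127.9 µg/L.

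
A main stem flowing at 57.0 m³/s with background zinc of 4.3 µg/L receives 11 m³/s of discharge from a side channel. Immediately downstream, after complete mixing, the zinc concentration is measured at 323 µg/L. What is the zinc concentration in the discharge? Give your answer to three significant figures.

1970 µg/L

Mass balance: 57.00·4.300 + 11.00·Cₑ = 68.00·323.0
→ Cₑ = (68.00·323.0 − 57.00·4.300) / 11.00 = 1974 µg/L.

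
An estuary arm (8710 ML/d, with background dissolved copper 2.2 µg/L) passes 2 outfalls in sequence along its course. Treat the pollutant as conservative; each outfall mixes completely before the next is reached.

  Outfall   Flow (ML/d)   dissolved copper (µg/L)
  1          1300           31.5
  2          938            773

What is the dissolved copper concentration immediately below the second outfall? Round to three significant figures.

71.7 µg/L

Below outfall 1: Q → 10010 ML/d, C = (8710·2.200 + 1300·31.50)/10010 = 6.005 µg/L.
Below outfall 2: Q → 10950 ML/d, C = (10010·6.005 + 938.0·773.0)/10950 = 71.72 µg/L.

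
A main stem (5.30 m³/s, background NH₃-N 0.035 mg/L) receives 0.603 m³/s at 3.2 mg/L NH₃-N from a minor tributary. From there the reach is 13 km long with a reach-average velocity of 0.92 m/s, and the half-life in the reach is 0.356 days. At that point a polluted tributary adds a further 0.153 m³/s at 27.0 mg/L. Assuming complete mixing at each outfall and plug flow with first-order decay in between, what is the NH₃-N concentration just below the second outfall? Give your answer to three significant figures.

0.936 mg/L

Conservation of mass: C = (5.300·0.03500 + 0.6030·3.200) / 5.903 = 2.115/5.903 = 0.3583 mg/L; combined flow 5.903 m³/s.
Travel time t = 13·1000 / 0.92 = 14130 s = 3.925 h.
Half-life 0.356 d → k = ln 2 / 0.356 = 1.947 d⁻¹.
Applying C = C₀e^(−kt): 0.3583 × 0.7273 = 0.2606 mg/L.
Second outfall: C = (5.903·0.2606 + 0.1530·27.00)/6.056 = 0.9361 mg/L.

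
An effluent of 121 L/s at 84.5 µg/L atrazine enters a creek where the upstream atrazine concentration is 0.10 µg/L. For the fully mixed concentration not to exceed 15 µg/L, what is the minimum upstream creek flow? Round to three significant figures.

564 L/s

Set C_mix = 15: (Q·0.1000 + 121.0·84.50) / (Q + 121.0) = 15
→ Q = 121.0·(84.50 − 15)/(15 − 0.1000) = 564.4 L/s.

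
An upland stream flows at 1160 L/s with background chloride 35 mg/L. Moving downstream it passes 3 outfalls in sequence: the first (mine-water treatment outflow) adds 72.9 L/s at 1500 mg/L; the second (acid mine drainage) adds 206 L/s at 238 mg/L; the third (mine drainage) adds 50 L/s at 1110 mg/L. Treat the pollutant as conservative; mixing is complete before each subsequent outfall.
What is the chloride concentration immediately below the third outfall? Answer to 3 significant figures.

Below outfall 1: Q → 1233 L/s, C = (1160·35.00 + 72.90·1500)/1233 = 121.6 mg/L.
Below outfall 2: Q → 1439 L/s, C = (1233·121.6 + 206.0·238.0)/1439 = 138.3 mg/L.
Below outfall 3: Q → 1489 L/s, C = (1439·138.3 + 50.00·1110)/1489 = 170.9 mg/L.

171 mg/L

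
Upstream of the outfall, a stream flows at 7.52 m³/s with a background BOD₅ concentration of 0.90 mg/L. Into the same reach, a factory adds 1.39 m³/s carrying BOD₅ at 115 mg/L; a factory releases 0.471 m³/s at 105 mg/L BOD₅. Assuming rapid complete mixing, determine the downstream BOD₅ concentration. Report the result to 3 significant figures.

23.0 mg/L

Flow-weighted average: C = (7.520·0.9000 + 1.390·115.0 + 0.4710·105.0) / 9.381 = 216.1/9.381 = 23.03 mg/L.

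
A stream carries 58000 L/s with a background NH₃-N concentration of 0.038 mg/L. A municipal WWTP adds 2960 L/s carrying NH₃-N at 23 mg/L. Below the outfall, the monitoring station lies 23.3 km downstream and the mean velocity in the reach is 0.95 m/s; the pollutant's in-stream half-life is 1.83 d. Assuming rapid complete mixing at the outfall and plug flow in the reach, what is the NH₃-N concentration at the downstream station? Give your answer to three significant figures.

1.04 mg/L

Mass balance: C = (58000·0.03800 + 2960·23.00) / 60960 = 70280/60960 = 1.153 mg/L.
Travel time t = 23.3·1000 / 0.95 = 24530 s = 6.813 h.
Half-life 1.83 d → k = ln 2 / 1.83 = 0.3788 d⁻¹.
Decay over the reach: 1.153·exp(−kt) = 1.153·0.8981 = 1.035 mg/L.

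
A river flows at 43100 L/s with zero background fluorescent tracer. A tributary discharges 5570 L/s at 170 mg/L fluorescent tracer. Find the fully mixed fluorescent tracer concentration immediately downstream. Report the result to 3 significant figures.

Flow-weighted average: C = (43100·0 + 5570·170.0) / 48670 = 946900/48670 = 19.46 mg/L.

19.5 mg/L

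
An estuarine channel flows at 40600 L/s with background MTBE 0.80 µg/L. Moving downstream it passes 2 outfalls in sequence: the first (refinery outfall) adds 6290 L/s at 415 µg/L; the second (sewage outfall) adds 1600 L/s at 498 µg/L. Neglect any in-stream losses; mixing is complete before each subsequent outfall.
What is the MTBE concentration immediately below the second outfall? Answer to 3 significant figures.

Below outfall 1: Q → 46890 L/s, C = (40600·0.8000 + 6290·415.0)/46890 = 56.36 µg/L.
Below outfall 2: Q → 48490 L/s, C = (46890·56.36 + 1600·498.0)/48490 = 70.93 µg/L.

70.9 µg/L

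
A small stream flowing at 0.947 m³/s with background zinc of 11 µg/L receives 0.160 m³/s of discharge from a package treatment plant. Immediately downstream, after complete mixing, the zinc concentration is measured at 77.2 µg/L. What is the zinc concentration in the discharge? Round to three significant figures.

469 µg/L

Mass balance: 0.9470·11.00 + 0.1600·Cₑ = 1.107·77.20
→ Cₑ = (1.107·77.20 − 0.9470·11.00) / 0.1600 = 469.0 µg/L.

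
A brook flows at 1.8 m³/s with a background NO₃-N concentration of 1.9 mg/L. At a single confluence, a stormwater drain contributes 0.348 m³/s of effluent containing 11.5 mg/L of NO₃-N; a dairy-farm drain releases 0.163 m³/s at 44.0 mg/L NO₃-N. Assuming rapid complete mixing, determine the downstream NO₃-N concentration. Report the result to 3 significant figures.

Conservation of mass: C = (1.800·1.900 + 0.3480·11.50 + 0.1630·44.00) / 2.311 = 14.59/2.311 = 6.315 mg/L.

6.32 mg/L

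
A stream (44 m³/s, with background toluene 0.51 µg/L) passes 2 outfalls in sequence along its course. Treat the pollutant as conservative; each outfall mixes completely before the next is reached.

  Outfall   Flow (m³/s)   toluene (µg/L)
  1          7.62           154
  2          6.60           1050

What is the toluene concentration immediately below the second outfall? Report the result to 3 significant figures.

Below outfall 1: Q → 51.62 m³/s, C = (44.00·0.5100 + 7.620·154.0)/51.62 = 23.17 µg/L.
Below outfall 2: Q → 58.22 m³/s, C = (51.62·23.17 + 6.600·1050)/58.22 = 139.6 µg/L.

140 µg/L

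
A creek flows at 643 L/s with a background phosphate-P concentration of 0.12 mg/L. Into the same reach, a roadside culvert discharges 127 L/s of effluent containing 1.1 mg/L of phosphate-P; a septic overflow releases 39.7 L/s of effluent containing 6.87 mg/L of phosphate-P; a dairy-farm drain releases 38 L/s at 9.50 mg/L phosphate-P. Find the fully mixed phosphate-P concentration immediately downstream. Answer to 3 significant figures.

Flow-weighted average: C = (643.0·0.1200 + 127.0·1.100 + 39.70·6.870 + 38.00·9.500) / 847.7 = 850.6/847.7 = 1.003 mg/L.

1.00 mg/L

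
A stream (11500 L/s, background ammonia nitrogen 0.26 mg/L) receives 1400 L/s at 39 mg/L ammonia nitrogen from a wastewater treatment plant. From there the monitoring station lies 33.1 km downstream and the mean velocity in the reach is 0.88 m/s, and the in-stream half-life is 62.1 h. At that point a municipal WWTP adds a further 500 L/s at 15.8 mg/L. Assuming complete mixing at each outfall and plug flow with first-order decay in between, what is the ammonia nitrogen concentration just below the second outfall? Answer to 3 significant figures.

Mass balance: C = (11500·0.2600 + 1400·39.00) / 12900 = 57590/12900 = 4.464 mg/L; combined flow 12900 L/s.
Travel time t = 33.1·1000 / 0.88 = 37610 s = 10.45 h.
Half-life 62.1 h → k = ln 2 / 62.1 = 0.01116 h⁻¹ = 0.2679 d⁻¹.
First-order decay: C = 4.464·exp(−k·t) = 4.464·0.8899 = 3.973 mg/L.
At the second outfall, C = (12900·3.973 + 500.0·15.80) / (12900 + 500.0) = 4.414 mg/L.

4.41 mg/L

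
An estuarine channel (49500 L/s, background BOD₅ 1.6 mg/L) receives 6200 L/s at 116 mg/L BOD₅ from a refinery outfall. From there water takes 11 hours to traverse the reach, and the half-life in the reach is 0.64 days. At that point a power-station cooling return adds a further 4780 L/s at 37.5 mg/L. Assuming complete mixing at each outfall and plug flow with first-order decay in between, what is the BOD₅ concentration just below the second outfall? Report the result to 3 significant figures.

Conservation of mass: C = (49500·1.600 + 6200·116.0) / 55700 = 798400/55700 = 14.33 mg/L; combined flow 55700 L/s.
Half-life 0.64 d → k = ln 2 / 0.64 = 1.083 d⁻¹.
Applying C = C₀e^(−kt): 14.33 × 0.6087 = 8.725 mg/L.
At the second outfall, C = (55700·8.725 + 4780·37.50) / (55700 + 4780) = 11.00 mg/L.

11.0 mg/L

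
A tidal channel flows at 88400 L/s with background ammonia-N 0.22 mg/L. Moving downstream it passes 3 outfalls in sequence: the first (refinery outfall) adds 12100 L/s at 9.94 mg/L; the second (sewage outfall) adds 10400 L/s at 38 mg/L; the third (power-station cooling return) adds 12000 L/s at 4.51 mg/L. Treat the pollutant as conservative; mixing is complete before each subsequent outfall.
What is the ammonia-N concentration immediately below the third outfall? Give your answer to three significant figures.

After outfall 1: Q = 88400 + 12100 = 100500 L/s; C = (88400·0.2200 + 12100·9.940)/100500 = 1.390 mg/L.
After outfall 2: Q = 100500 + 10400 = 110900 L/s; C = (100500·1.390 + 10400·38.00)/110900 = 4.823 mg/L.
After outfall 3: Q = 110900 + 12000 = 122900 L/s; C = (110900·4.823 + 12000·4.510)/122900 = 4.793 mg/L.

4.79 mg/L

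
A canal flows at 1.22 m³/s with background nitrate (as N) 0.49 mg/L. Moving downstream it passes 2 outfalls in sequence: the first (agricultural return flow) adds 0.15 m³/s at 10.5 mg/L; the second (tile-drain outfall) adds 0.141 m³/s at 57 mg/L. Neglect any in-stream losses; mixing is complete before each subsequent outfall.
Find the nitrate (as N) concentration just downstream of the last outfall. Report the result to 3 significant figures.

6.76 mg/L

Below outfall 1: Q → 1.370 m³/s, C = (1.220·0.4900 + 0.1500·10.50)/1.370 = 1.586 mg/L.
Below outfall 2: Q → 1.511 m³/s, C = (1.370·1.586 + 0.1410·57.00)/1.511 = 6.757 mg/L.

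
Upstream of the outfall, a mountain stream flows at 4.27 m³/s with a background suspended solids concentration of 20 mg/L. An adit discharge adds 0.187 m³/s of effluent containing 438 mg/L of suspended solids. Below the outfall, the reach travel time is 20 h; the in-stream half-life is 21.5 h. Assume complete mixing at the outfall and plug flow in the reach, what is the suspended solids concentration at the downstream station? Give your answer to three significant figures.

Mixed concentration C = ΣQC/ΣQ = (4.270·20.00 + 0.1870·438.0) / 4.457 = 167.3/4.457 = 37.54 mg/L.
Half-life 21.5 h → k = ln 2 / 21.5 = 0.03224 h⁻¹ = 0.7737 d⁻¹.
Applying C = C₀e^(−kt): 37.54 × 0.5248 = 19.70 mg/L.

19.7 mg/L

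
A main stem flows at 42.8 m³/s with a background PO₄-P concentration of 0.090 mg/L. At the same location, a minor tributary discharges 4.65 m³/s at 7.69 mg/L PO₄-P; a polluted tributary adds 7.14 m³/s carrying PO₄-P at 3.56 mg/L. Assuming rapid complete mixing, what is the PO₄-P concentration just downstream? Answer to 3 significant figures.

1.19 mg/L

Mass balance: C = (42.80·0.09000 + 4.650·7.690 + 7.140·3.560) / 54.59 = 65.03/54.59 = 1.191 mg/L.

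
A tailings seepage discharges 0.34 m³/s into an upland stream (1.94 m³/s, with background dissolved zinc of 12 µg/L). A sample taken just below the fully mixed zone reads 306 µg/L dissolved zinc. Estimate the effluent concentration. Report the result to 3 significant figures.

Mass balance: 1.940·12.00 + 0.3400·Cₑ = 2.280·306.0
→ Cₑ = (2.280·306.0 − 1.940·12.00) / 0.3400 = 1984 µg/L.

1980 µg/L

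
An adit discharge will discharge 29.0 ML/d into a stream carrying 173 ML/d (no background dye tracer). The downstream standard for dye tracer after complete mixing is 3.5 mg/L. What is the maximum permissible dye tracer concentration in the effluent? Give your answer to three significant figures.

24.4 mg/L

At the limit, (Qr·Cr + Qe·Cₑ)/(Qr + Qe) = 3.5:
Cₑ = (202.0·3.5 − 173.0·0) / 29.00 = 24.38 mg/L.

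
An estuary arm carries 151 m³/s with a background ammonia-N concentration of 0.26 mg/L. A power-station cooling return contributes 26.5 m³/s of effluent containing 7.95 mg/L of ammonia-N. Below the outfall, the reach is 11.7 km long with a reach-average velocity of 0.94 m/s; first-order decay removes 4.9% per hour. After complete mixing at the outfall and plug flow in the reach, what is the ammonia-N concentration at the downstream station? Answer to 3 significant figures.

1.18 mg/L

Mixed concentration C = ΣQC/ΣQ = (151.0·0.2600 + 26.50·7.950) / 177.5 = 249.9/177.5 = 1.408 mg/L.
Travel time t = 11.7·1000 / 0.94 = 12450 s = 3.457 h.
4.9%/h lost → k = −ln(1 − 0.049) = 0.05024 h⁻¹.
After decay, C = 1.408 × e^(−kt) = 1.408 × 0.8405 = 1.184 mg/L.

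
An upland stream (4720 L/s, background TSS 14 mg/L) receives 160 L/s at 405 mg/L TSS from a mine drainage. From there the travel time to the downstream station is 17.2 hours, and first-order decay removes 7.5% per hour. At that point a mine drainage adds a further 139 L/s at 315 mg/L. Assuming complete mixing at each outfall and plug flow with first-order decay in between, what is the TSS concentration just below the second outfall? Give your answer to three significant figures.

After mixing, C = (4720·14.00 + 160.0·405.0) / 4880 = 130900/4880 = 26.82 mg/L; combined flow 4880 L/s.
7.5%/h lost → k = −ln(1 − 0.075) = 0.07796 h⁻¹.
Applying C = C₀e^(−kt): 26.82 × 0.2616 = 7.016 mg/L.
Second outfall: C = (4880·7.016 + 139.0·315.0)/5019 = 15.55 mg/L.

15.5 mg/L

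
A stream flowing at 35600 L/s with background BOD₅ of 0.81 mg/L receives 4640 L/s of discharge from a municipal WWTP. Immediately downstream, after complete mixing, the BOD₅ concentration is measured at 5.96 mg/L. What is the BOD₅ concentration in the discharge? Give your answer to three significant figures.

Mass balance: 35600·0.8100 + 4640·Cₑ = 40240·5.960
→ Cₑ = (40240·5.960 − 35600·0.8100) / 4640 = 45.47 mg/L.

45.5 mg/L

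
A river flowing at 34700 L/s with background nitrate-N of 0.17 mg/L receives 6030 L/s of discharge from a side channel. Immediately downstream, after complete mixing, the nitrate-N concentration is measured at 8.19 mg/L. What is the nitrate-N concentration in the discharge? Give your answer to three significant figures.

Mass balance: 34700·0.1700 + 6030·Cₑ = 40730·8.190
→ Cₑ = (40730·8.190 − 34700·0.1700) / 6030 = 54.34 mg/L.

54.3 mg/L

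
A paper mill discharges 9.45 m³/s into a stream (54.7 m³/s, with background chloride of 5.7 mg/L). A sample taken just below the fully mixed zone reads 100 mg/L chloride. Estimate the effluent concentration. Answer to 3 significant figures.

Mass balance: 54.70·5.700 + 9.450·Cₑ = 64.15·100.0
→ Cₑ = (64.15·100.0 − 54.70·5.700) / 9.450 = 645.8 mg/L.

646 mg/L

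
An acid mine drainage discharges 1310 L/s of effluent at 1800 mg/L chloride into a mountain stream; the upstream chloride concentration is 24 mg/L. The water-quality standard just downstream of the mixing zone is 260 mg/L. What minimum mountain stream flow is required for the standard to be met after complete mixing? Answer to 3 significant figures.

Set C_mix = 260: (Q·24.00 + 1310·1800) / (Q + 1310) = 260
→ Q = 1310·(1800 − 260)/(260 − 24.00) = 8548 L/s.

8550 L/s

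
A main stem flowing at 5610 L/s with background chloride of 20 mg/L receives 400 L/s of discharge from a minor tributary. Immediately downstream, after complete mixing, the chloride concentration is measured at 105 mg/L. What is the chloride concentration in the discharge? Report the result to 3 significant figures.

Mass balance: 5610·20.00 + 400.0·Cₑ = 6010·105.0
→ Cₑ = (6010·105.0 − 5610·20.00) / 400.0 = 1297 mg/L.

1300 mg/L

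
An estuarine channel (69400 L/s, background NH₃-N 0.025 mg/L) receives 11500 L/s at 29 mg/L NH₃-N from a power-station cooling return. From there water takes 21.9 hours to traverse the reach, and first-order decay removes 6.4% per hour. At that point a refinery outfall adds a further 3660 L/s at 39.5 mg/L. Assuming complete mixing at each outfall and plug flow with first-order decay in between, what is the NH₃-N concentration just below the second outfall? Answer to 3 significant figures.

2.64 mg/L

After mixing, C = (69400·0.02500 + 11500·29.00) / 80900 = 335200/80900 = 4.144 mg/L; combined flow 80900 L/s.
6.4%/h lost → k = −ln(1 − 0.064) = 0.06614 h⁻¹.
First-order decay: C = 4.144·exp(−k·t) = 4.144·0.2349 = 0.9735 mg/L.
At the second outfall, C = (80900·0.9735 + 3660·39.50) / (80900 + 3660) = 2.641 mg/L.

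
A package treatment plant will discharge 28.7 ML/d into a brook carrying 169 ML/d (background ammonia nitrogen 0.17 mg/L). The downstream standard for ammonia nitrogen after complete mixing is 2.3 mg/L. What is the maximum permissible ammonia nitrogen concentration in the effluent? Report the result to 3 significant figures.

14.8 mg/L

At the limit, (Qr·Cr + Qe·Cₑ)/(Qr + Qe) = 2.3:
Cₑ = (197.7·2.3 − 169.0·0.1700) / 28.70 = 14.84 mg/L.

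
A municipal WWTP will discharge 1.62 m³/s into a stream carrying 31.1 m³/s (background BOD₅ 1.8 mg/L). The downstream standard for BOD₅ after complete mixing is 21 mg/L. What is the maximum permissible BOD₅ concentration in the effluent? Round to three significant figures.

390 mg/L

At the limit, (Qr·Cr + Qe·Cₑ)/(Qr + Qe) = 21:
Cₑ = (32.72·21 − 31.10·1.800) / 1.620 = 389.6 mg/L.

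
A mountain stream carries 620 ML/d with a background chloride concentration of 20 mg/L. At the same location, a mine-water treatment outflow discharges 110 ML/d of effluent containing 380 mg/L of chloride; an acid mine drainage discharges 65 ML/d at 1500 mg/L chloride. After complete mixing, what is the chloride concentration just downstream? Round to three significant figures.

191 mg/L

Mixed concentration C = ΣQC/ΣQ = (620.0·20.00 + 110.0·380.0 + 65.00·1500) / 795.0 = 151700/795.0 = 190.8 mg/L.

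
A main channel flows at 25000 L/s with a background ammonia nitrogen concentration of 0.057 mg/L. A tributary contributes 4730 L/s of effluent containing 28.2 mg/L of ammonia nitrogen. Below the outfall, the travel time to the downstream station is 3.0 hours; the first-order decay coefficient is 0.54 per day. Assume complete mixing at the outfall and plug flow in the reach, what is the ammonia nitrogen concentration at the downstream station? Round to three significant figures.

4.24 mg/L

Mixed concentration C = ΣQC/ΣQ = (25000·0.05700 + 4730·28.20) / 29730 = 134800/29730 = 4.535 mg/L.
After decay, C = 4.535 × e^(−kt) = 4.535 × 0.9347 = 4.239 mg/L.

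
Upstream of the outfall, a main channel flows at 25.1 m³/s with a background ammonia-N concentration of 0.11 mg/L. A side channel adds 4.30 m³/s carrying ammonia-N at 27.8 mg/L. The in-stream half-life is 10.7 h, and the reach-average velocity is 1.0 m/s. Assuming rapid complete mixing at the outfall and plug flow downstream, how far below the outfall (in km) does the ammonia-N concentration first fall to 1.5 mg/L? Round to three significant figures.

56.7 km

Mixed concentration C = ΣQC/ΣQ = (25.10·0.1100 + 4.300·27.80) / 29.40 = 122.3/29.40 = 4.160 mg/L.
Half-life 10.7 h → k = ln 2 / 10.7 = 0.06478 h⁻¹ = 1.555 d⁻¹.
Set 4.160·exp(−k·t) = 1.5 → t = ln(4.160/1.5)/k = 56690 s = 15.75 h.
Distance = v·t = 1.0·56690 = 56690 m = 56.69 km.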